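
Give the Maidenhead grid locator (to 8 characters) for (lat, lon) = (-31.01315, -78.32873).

FF08ux06

Shift to the Maidenhead origin (180°W, 90°S): lon 101.67127, lat 58.98685.
Field: lon ⌊101.67127/20⌋ = 5 → F; lat ⌊58.98685/10⌋ = 5 → F.
Square: lon ⌊1.67127/2⌋ = 0; lat ⌊8.98685/1⌋ = 8.
Subsquare: lon ⌊1.67127/0.0833333⌋ = 20 → u; lat ⌊0.98685/0.0416667⌋ = 23 → x.
Extended square: lon ⌊0.00460/0.00833333⌋ = 0; lat ⌊0.02852/0.00416667⌋ = 6.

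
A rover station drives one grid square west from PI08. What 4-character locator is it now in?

Longitude square 0; −1 → -1, wraps to 9, carry into field.
Longitude field P = 15; −1 → 14 = O.
The latitude characters are unchanged.

OI98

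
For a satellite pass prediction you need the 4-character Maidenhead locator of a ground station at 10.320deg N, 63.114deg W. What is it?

FK80

Offset from 180°W / 90°S: lon 116.89°, lat 100.32°.
Field (20°×10°, letters A–R): lon ⌊116.89/20⌋ = 5 → F; lat ⌊100.32/10⌋ = 10 → K.
Square (2°×1°, digits 0–9): lon ⌊16.89/2⌋ = 8; lat ⌊0.32/1⌋ = 0.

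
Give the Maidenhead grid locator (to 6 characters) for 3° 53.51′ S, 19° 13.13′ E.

Add 180° to longitude and 90° to latitude: 199.2188, 86.1082.
Field (20°×10°, letters A–R): lon ⌊199.2188/20⌋ = 9 → J; lat ⌊86.1082/10⌋ = 8 → I.
Square (2°×1°, digits 0–9): lon ⌊19.2188/2⌋ = 9; lat ⌊6.1082/1⌋ = 6.
Subsquare (5′×2.5′, letters a–x): lon ⌊1.2188/0.0833333⌋ = 14 → o; lat ⌊0.1082/0.0416667⌋ = 2 → c.

JI96oc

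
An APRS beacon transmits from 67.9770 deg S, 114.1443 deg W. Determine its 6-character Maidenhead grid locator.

DC22wa

Add 180° to longitude and 90° to latitude: 65.8557, 22.0230.
Field: 65.8557/20 → 3 → D, 22.0230/10 → 2 → C; chars DC.
Square: 5.8557/2 → 2, 2.0230/1 → 2; chars 22.
Subsquare: 1.8557/0.0833333 → 22 → w, 0.0230/0.0416667 → 0 → a; chars wa.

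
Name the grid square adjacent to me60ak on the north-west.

Longitude subsquare a = 0; −1 → -1, wraps to 23 = x, carry into square.
Longitude square 6; −1 → 5.
Latitude subsquare k = 10; +1 → 11 = l.

ME50xl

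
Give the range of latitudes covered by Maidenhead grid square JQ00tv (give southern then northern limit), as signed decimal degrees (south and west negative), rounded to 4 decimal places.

Field J=9, Q=16: +9·20° lon, +16·10° lat → SW at lon 0°, lat 70°.
Square 0, 0: +0·2° lon, +0·1° lat → SW at lon 0°, lat 70°.
Subsquare t=19, v=21: +19·0.0833333° lon, +21·0.0416667° lat → SW at lon 1.58333°, lat 70.875°.
Cell spans 0.0833333° lon × 0.0416667° lat.
south 70.8750, north 70.9167.

70.8750, 70.9167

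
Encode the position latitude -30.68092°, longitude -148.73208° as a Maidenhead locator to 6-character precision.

BF59ph

Shift to the Maidenhead origin (180°W, 90°S): lon 31.2679, lat 59.3191.
Field: lon ⌊31.2679/20⌋ = 1 → B; lat ⌊59.3191/10⌋ = 5 → F.
Square: lon ⌊11.2679/2⌋ = 5; lat ⌊9.3191/1⌋ = 9.
Subsquare: lon ⌊1.2679/0.0833333⌋ = 15 → p; lat ⌊0.3191/0.0416667⌋ = 7 → h.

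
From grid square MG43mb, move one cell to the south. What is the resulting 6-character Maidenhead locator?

Latitude subsquare b = 1; −1 → 0 = a.
The longitude characters are unchanged.

MG43ma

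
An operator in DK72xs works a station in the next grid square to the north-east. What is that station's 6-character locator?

DK82at

Longitude subsquare x = 23; +1 → 24, wraps to 0 = a, carry into square.
Longitude square 7; +1 → 8.
Latitude subsquare s = 18; +1 → 19 = t.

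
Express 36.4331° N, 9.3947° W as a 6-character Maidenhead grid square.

IM56hk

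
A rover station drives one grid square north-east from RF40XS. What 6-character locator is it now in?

Longitude subsquare x = 23; +1 → 24, wraps to 0 = a, carry into square.
Longitude square 4; +1 → 5.
Latitude subsquare s = 18; +1 → 19 = t.

RF50at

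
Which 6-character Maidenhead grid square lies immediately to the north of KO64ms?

KO64mt

Latitude subsquare s = 18; +1 → 19 = t.
The longitude characters are unchanged.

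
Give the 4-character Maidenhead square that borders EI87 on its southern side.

Latitude square 7; −1 → 6.
The longitude characters are unchanged.

EI86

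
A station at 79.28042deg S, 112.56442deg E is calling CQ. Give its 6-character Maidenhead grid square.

Add 180° to longitude and 90° to latitude: 292.5644, 10.7196.
Field (20°×10°, letters A–R): lon ⌊292.5644/20⌋ = 14 → O; lat ⌊10.7196/10⌋ = 1 → B.
Square (2°×1°, digits 0–9): lon ⌊12.5644/2⌋ = 6; lat ⌊0.7196/1⌋ = 0.
Subsquare (5′×2.5′, letters a–x): lon ⌊0.5644/0.0833333⌋ = 6 → g; lat ⌊0.7196/0.0416667⌋ = 17 → r.

OB60gr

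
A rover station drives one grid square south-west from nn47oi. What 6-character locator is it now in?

NN47nh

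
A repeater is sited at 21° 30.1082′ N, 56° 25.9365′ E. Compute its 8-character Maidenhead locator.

Add 180° to longitude and 90° to latitude: 236.43228, 111.50180.
Field: 236.43228/20 → 11 → L, 111.50180/10 → 11 → L; chars LL.
Square: 16.43228/2 → 8, 1.50180/1 → 1; chars 81.
Subsquare: 0.43228/0.0833333 → 5 → f, 0.50180/0.0416667 → 12 → m; chars fm.
Extended square: 0.01561/0.00833333 → 1, 0.00180/0.00416667 → 0; chars 10.

LL81fm10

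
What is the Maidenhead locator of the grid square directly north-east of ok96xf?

PK06ag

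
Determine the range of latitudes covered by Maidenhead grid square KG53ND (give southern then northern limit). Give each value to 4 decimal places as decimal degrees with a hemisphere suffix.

26.8750° S, 26.8333° S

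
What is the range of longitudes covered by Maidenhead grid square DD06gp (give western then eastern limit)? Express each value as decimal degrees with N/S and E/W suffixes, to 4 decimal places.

Field D=3, D=3: +3·20° lon, +3·10° lat → SW at lon -120°, lat -60°.
Square 0, 6: +0·2° lon, +6·1° lat → SW at lon -120°, lat -54°.
Subsquare g=6, p=15: +6·0.0833333° lon, +15·0.0416667° lat → SW at lon -119.5°, lat -53.375°.
Cell spans 0.0833333° lon × 0.0416667° lat.
west 119.5000° W, east 119.4167° W.

119.5000° W, 119.4167° W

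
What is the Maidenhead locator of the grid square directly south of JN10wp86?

Latitude extended square 6; −1 → 5.
The longitude characters are unchanged.

JN10wp85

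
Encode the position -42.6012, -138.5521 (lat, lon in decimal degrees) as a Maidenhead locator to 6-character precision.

Shift to the Maidenhead origin (180°W, 90°S): lon 41.4479, lat 47.3988.
Field: lon ⌊41.4479/20⌋ = 2 → C; lat ⌊47.3988/10⌋ = 4 → E.
Square: lon ⌊1.4479/2⌋ = 0; lat ⌊7.3988/1⌋ = 7.
Subsquare: lon ⌊1.4479/0.0833333⌋ = 17 → r; lat ⌊0.3988/0.0416667⌋ = 9 → j.

CE07rj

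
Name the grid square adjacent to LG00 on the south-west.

Longitude square 0; −1 → -1, wraps to 9, carry into field.
Longitude field L = 11; −1 → 10 = K.
Latitude square 0; −1 → -1, wraps to 9, carry into field.
Latitude field G = 6; −1 → 5 = F.

KF99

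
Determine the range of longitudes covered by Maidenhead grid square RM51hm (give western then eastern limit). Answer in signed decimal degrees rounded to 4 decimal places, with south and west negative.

170.5833, 170.6667

Field R=17, M=12: +17·20° lon, +12·10° lat → SW at lon 160°, lat 30°.
Square 5, 1: +5·2° lon, +1·1° lat → SW at lon 170°, lat 31°.
Subsquare h=7, m=12: +7·0.0833333° lon, +12·0.0416667° lat → SW at lon 170.583°, lat 31.5°.
Cell spans 0.0833333° lon × 0.0416667° lat.
west 170.5833, east 170.6667.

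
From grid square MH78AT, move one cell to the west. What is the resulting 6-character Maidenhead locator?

Longitude subsquare a = 0; −1 → -1, wraps to 23 = x, carry into square.
Longitude square 7; −1 → 6.
The latitude characters are unchanged.

MH68xt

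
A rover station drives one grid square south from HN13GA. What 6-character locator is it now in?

HN12gx

Latitude subsquare a = 0; −1 → -1, wraps to 23 = x, carry into square.
Latitude square 3; −1 → 2.
The longitude characters are unchanged.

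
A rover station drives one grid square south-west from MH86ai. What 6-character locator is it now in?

Longitude subsquare a = 0; −1 → -1, wraps to 23 = x, carry into square.
Longitude square 8; −1 → 7.
Latitude subsquare i = 8; −1 → 7 = h.

MH76xh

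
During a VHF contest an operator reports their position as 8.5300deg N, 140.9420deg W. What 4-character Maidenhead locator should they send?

BJ98

Shift to the Maidenhead origin (180°W, 90°S): lon 39.06, lat 98.53.
Field: lon ⌊39.06/20⌋ = 1 → B; lat ⌊98.53/10⌋ = 9 → J.
Square: lon ⌊19.06/2⌋ = 9; lat ⌊8.53/1⌋ = 8.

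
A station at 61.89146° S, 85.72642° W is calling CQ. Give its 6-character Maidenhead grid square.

EC78dc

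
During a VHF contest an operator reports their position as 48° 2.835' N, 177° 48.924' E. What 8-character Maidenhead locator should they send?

Shift to the Maidenhead origin (180°W, 90°S): lon 357.81540, lat 138.04725.
Field (20°×10°, letters A–R): 357.81540/20 → 17 → R, 138.04725/10 → 13 → N; chars RN.
Square (2°×1°, digits 0–9): 17.81540/2 → 8, 8.04725/1 → 8; chars 88.
Subsquare (5′×2.5′, letters a–x): 1.81540/0.0833333 → 21 → v, 0.04725/0.0416667 → 1 → b; chars vb.
Extended square (30″×15″, digits 0–9): 0.06540/0.00833333 → 7, 0.00558/0.00416667 → 1; chars 71.

RN88vb71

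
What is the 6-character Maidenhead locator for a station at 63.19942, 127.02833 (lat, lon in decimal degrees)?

Shift to the Maidenhead origin (180°W, 90°S): lon 307.0283, lat 153.1994.
Field: lon ⌊307.0283/20⌋ = 15 → P; lat ⌊153.1994/10⌋ = 15 → P.
Square: lon ⌊7.0283/2⌋ = 3; lat ⌊3.1994/1⌋ = 3.
Subsquare: lon ⌊1.0283/0.0833333⌋ = 12 → m; lat ⌊0.1994/0.0416667⌋ = 4 → e.

PP33me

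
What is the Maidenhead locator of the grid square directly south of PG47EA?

PG46ex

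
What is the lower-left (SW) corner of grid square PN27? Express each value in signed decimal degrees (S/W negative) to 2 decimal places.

47.00, 124.00

Field P=15, N=13: +15·20° lon, +13·10° lat → SW at lon 120°, lat 40°.
Square 2, 7: +2·2° lon, +7·1° lat → SW at lon 124°, lat 47°.
latitude 47.00, longitude 124.00.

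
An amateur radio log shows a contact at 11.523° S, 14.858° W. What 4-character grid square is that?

Shift to the Maidenhead origin (180°W, 90°S): lon 165.14, lat 78.48.
Field (20°×10°, letters A–R): 165.14/20 → 8 → I, 78.48/10 → 7 → H; chars IH.
Square (2°×1°, digits 0–9): 5.14/2 → 2, 8.48/1 → 8; chars 28.

IH28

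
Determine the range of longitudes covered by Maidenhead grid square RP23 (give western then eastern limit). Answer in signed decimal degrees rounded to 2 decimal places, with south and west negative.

164.00, 166.00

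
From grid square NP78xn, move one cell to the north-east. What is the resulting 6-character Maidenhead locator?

Longitude subsquare x = 23; +1 → 24, wraps to 0 = a, carry into square.
Longitude square 7; +1 → 8.
Latitude subsquare n = 13; +1 → 14 = o.

NP88ao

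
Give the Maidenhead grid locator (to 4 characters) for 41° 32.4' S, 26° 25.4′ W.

Offset from 180°W / 90°S: lon 153.58°, lat 48.46°.
Field: lon ⌊153.58/20⌋ = 7 → H; lat ⌊48.46/10⌋ = 4 → E.
Square: lon ⌊13.58/2⌋ = 6; lat ⌊8.46/1⌋ = 8.

HE68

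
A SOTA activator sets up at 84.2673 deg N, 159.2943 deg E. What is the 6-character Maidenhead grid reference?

QR94pg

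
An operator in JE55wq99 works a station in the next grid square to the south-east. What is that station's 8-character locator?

Longitude extended square 9; +1 → 10, wraps to 0, carry into subsquare.
Longitude subsquare w = 22; +1 → 23 = x.
Latitude extended square 9; −1 → 8.

JE55xq08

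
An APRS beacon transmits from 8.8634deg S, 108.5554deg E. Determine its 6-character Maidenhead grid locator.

OI41gd

Offset from 180°W / 90°S: lon 288.5554°, lat 81.1366°.
Field: 288.5554/20 → 14 → O, 81.1366/10 → 8 → I; chars OI.
Square: 8.5554/2 → 4, 1.1366/1 → 1; chars 41.
Subsquare: 0.5554/0.0833333 → 6 → g, 0.1366/0.0416667 → 3 → d; chars gd.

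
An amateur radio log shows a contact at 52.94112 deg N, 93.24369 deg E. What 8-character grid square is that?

NO62ow95

Add 180° to longitude and 90° to latitude: 273.24369, 142.94112.
Field (20°×10°, letters A–R): lon ⌊273.24369/20⌋ = 13 → N; lat ⌊142.94112/10⌋ = 14 → O.
Square (2°×1°, digits 0–9): lon ⌊13.24369/2⌋ = 6; lat ⌊2.94112/1⌋ = 2.
Subsquare (5′×2.5′, letters a–x): lon ⌊1.24369/0.0833333⌋ = 14 → o; lat ⌊0.94112/0.0416667⌋ = 22 → w.
Extended square (30″×15″, digits 0–9): lon ⌊0.07702/0.00833333⌋ = 9; lat ⌊0.02445/0.00416667⌋ = 5.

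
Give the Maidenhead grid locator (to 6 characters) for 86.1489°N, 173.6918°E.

Add 180° to longitude and 90° to latitude: 353.6918, 176.1489.
Field: 353.6918/20 → 17 → R, 176.1489/10 → 17 → R; chars RR.
Square: 13.6918/2 → 6, 6.1489/1 → 6; chars 66.
Subsquare: 1.6918/0.0833333 → 20 → u, 0.1489/0.0416667 → 3 → d; chars ud.

RR66ud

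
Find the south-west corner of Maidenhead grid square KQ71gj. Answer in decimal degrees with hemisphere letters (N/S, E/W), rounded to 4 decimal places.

71.3750° N, 34.5000° E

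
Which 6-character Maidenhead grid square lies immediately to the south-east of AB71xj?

AB81ai

Longitude subsquare x = 23; +1 → 24, wraps to 0 = a, carry into square.
Longitude square 7; +1 → 8.
Latitude subsquare j = 9; −1 → 8 = i.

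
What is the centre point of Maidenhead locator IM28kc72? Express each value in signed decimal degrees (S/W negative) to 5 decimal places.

Field I=8, M=12: +8·20° lon, +12·10° lat → SW at lon -20°, lat 30°.
Square 2, 8: +2·2° lon, +8·1° lat → SW at lon -16°, lat 38°.
Subsquare k=10, c=2: +10·0.0833333° lon, +2·0.0416667° lat → SW at lon -15.1667°, lat 38.0833°.
Extended square 7, 2: +7·0.00833333° lon, +2·0.00416667° lat → SW at lon -15.1083°, lat 38.0917°.
Cell spans 0.00833333° lon × 0.00416667° lat. Centre is SW corner plus half of each.
latitude 38.09375, longitude -15.10417.

38.09375, -15.10417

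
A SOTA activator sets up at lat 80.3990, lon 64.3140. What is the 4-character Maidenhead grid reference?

MR20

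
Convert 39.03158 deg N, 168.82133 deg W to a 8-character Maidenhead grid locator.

Add 180° to longitude and 90° to latitude: 11.17867, 129.03158.
Field: lon ⌊11.17867/20⌋ = 0 → A; lat ⌊129.03158/10⌋ = 12 → M.
Square: lon ⌊11.17867/2⌋ = 5; lat ⌊9.03158/1⌋ = 9.
Subsquare: lon ⌊1.17867/0.0833333⌋ = 14 → o; lat ⌊0.03158/0.0416667⌋ = 0 → a.
Extended square: lon ⌊0.01200/0.00833333⌋ = 1; lat ⌊0.03158/0.00416667⌋ = 7.

AM59oa17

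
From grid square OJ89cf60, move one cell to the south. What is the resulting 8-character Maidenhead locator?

OJ89ce69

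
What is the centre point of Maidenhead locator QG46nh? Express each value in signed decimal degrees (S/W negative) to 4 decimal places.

-23.6875, 149.1250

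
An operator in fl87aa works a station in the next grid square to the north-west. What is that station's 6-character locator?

Longitude subsquare a = 0; −1 → -1, wraps to 23 = x, carry into square.
Longitude square 8; −1 → 7.
Latitude subsquare a = 0; +1 → 1 = b.

FL77xb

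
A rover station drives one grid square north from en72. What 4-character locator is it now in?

EN73

Latitude square 2; +1 → 3.
The longitude characters are unchanged.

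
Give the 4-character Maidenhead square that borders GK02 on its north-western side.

FK93

Longitude square 0; −1 → -1, wraps to 9, carry into field.
Longitude field G = 6; −1 → 5 = F.
Latitude square 2; +1 → 3.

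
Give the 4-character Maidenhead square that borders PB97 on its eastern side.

QB07

Longitude square 9; +1 → 10, wraps to 0, carry into field.
Longitude field P = 15; +1 → 16 = Q.
The latitude characters are unchanged.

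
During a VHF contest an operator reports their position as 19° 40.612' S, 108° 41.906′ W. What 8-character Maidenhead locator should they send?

DH50ph67

Add 180° to longitude and 90° to latitude: 71.30157, 70.32313.
Field: lon ⌊71.30157/20⌋ = 3 → D; lat ⌊70.32313/10⌋ = 7 → H.
Square: lon ⌊11.30157/2⌋ = 5; lat ⌊0.32313/1⌋ = 0.
Subsquare: lon ⌊1.30157/0.0833333⌋ = 15 → p; lat ⌊0.32313/0.0416667⌋ = 7 → h.
Extended square: lon ⌊0.05157/0.00833333⌋ = 6; lat ⌊0.03147/0.00416667⌋ = 7.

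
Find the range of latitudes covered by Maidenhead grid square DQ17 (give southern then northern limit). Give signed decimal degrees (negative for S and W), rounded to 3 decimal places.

77.000, 78.000

Field D=3, Q=16: +3·20° lon, +16·10° lat → SW at lon -120°, lat 70°.
Square 1, 7: +1·2° lon, +7·1° lat → SW at lon -118°, lat 77°.
Cell spans 2° lon × 1° lat.
south 77.000, north 78.000.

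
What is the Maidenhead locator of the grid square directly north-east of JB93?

Longitude square 9; +1 → 10, wraps to 0, carry into field.
Longitude field J = 9; +1 → 10 = K.
Latitude square 3; +1 → 4.

KB04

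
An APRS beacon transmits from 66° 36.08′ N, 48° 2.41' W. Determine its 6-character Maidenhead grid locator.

GP56xo

Shift to the Maidenhead origin (180°W, 90°S): lon 131.9598, lat 156.6013.
Field: lon ⌊131.9598/20⌋ = 6 → G; lat ⌊156.6013/10⌋ = 15 → P.
Square: lon ⌊11.9598/2⌋ = 5; lat ⌊6.6013/1⌋ = 6.
Subsquare: lon ⌊1.9598/0.0833333⌋ = 23 → x; lat ⌊0.6013/0.0416667⌋ = 14 → o.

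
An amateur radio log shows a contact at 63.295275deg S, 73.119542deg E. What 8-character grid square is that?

MC66nq49

Offset from 180°W / 90°S: lon 253.11954°, lat 26.70473°.
Field: 253.11954/20 → 12 → M, 26.70473/10 → 2 → C; chars MC.
Square: 13.11954/2 → 6, 6.70473/1 → 6; chars 66.
Subsquare: 1.11954/0.0833333 → 13 → n, 0.70473/0.0416667 → 16 → q; chars nq.
Extended square: 0.03621/0.00833333 → 4, 0.03806/0.00416667 → 9; chars 49.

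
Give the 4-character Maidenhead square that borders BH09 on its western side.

Longitude square 0; −1 → -1, wraps to 9, carry into field.
Longitude field B = 1; −1 → 0 = A.
The latitude characters are unchanged.

AH99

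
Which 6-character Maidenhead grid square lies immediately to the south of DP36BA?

DP35bx

Latitude subsquare a = 0; −1 → -1, wraps to 23 = x, carry into square.
Latitude square 6; −1 → 5.
The longitude characters are unchanged.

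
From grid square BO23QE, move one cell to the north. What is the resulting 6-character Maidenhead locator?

BO23qf

Latitude subsquare e = 4; +1 → 5 = f.
The longitude characters are unchanged.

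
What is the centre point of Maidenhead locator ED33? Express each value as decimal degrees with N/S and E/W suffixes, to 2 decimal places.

Field E=4, D=3: +4·20° lon, +3·10° lat → SW at lon -100°, lat -60°.
Square 3, 3: +3·2° lon, +3·1° lat → SW at lon -94°, lat -57°.
Cell spans 2° lon × 1° lat. Centre is SW corner plus half of each.
latitude 56.50° S, longitude 93.00° W.

56.50° S, 93.00° W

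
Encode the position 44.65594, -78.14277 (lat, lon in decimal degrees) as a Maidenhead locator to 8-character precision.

Shift to the Maidenhead origin (180°W, 90°S): lon 101.85723, lat 134.65594.
Field: lon ⌊101.85723/20⌋ = 5 → F; lat ⌊134.65594/10⌋ = 13 → N.
Square: lon ⌊1.85723/2⌋ = 0; lat ⌊4.65594/1⌋ = 4.
Subsquare: lon ⌊1.85723/0.0833333⌋ = 22 → w; lat ⌊0.65594/0.0416667⌋ = 15 → p.
Extended square: lon ⌊0.02390/0.00833333⌋ = 2; lat ⌊0.03094/0.00416667⌋ = 7.

FN04wp27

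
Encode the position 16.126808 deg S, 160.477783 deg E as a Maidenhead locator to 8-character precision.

Shift to the Maidenhead origin (180°W, 90°S): lon 340.47778, lat 73.87319.
Field: lon ⌊340.47778/20⌋ = 17 → R; lat ⌊73.87319/10⌋ = 7 → H.
Square: lon ⌊0.47778/2⌋ = 0; lat ⌊3.87319/1⌋ = 3.
Subsquare: lon ⌊0.47778/0.0833333⌋ = 5 → f; lat ⌊0.87319/0.0416667⌋ = 20 → u.
Extended square: lon ⌊0.06112/0.00833333⌋ = 7; lat ⌊0.03986/0.00416667⌋ = 9.

RH03fu79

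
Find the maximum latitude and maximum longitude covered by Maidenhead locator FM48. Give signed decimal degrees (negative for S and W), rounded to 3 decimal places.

Field F=5, M=12: +5·20° lon, +12·10° lat → SW at lon -80°, lat 30°.
Square 4, 8: +4·2° lon, +8·1° lat → SW at lon -72°, lat 38°.
Cell spans 2° lon × 1° lat. NE corner is SW corner plus one full cell.
latitude 39.000, longitude -70.000.

39.000, -70.000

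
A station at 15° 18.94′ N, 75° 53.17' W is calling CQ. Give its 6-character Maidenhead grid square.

Offset from 180°W / 90°S: lon 104.1138°, lat 105.3157°.
Field: lon ⌊104.1138/20⌋ = 5 → F; lat ⌊105.3157/10⌋ = 10 → K.
Square: lon ⌊4.1138/2⌋ = 2; lat ⌊5.3157/1⌋ = 5.
Subsquare: lon ⌊0.1138/0.0833333⌋ = 1 → b; lat ⌊0.3157/0.0416667⌋ = 7 → h.

FK25bh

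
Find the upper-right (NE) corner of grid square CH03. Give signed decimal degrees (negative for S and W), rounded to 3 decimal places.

-16.000, -138.000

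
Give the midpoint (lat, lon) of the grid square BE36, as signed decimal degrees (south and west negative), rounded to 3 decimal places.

-43.500, -153.000

Field B=1, E=4: +1·20° lon, +4·10° lat → SW at lon -160°, lat -50°.
Square 3, 6: +3·2° lon, +6·1° lat → SW at lon -154°, lat -44°.
Cell spans 2° lon × 1° lat. Centre is SW corner plus half of each.
latitude -43.500, longitude -153.000.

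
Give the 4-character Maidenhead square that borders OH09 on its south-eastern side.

OH18

Longitude square 0; +1 → 1.
Latitude square 9; −1 → 8.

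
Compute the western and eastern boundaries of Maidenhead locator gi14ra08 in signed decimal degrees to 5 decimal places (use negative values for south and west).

-56.58333, -56.57500

Field G=6, I=8: +6·20° lon, +8·10° lat → SW at lon -60°, lat -10°.
Square 1, 4: +1·2° lon, +4·1° lat → SW at lon -58°, lat -6°.
Subsquare r=17, a=0: +17·0.0833333° lon, +0·0.0416667° lat → SW at lon -56.5833°, lat -6°.
Extended square 0, 8: +0·0.00833333° lon, +8·0.00416667° lat → SW at lon -56.5833°, lat -5.96667°.
Cell spans 0.00833333° lon × 0.00416667° lat.
west -56.58333, east -56.57500.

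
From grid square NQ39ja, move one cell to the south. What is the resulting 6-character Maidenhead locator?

Latitude subsquare a = 0; −1 → -1, wraps to 23 = x, carry into square.
Latitude square 9; −1 → 8.
The longitude characters are unchanged.

NQ38jx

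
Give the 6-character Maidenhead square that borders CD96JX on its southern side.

Latitude subsquare x = 23; −1 → 22 = w.
The longitude characters are unchanged.

CD96jw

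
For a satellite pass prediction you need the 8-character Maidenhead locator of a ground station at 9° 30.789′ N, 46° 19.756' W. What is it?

GJ69um03

Shift to the Maidenhead origin (180°W, 90°S): lon 133.67073, lat 99.51315.
Field: 133.67073/20 → 6 → G, 99.51315/10 → 9 → J; chars GJ.
Square: 13.67073/2 → 6, 9.51315/1 → 9; chars 69.
Subsquare: 1.67073/0.0833333 → 20 → u, 0.51315/0.0416667 → 12 → m; chars um.
Extended square: 0.00407/0.00833333 → 0, 0.01315/0.00416667 → 3; chars 03.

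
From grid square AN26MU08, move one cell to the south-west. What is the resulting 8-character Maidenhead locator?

AN26lu97

Longitude extended square 0; −1 → -1, wraps to 9, carry into subsquare.
Longitude subsquare m = 12; −1 → 11 = l.
Latitude extended square 8; −1 → 7.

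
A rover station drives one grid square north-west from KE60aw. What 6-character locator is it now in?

KE50xx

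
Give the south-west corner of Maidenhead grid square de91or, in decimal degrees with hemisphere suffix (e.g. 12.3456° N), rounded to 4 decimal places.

48.2917° S, 100.8333° W

Field D=3, E=4: +3·20° lon, +4·10° lat → SW at lon -120°, lat -50°.
Square 9, 1: +9·2° lon, +1·1° lat → SW at lon -102°, lat -49°.
Subsquare o=14, r=17: +14·0.0833333° lon, +17·0.0416667° lat → SW at lon -100.833°, lat -48.2917°.
latitude 48.2917° S, longitude 100.8333° W.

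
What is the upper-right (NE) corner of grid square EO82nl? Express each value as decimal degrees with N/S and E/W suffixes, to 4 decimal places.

Field E=4, O=14: +4·20° lon, +14·10° lat → SW at lon -100°, lat 50°.
Square 8, 2: +8·2° lon, +2·1° lat → SW at lon -84°, lat 52°.
Subsquare n=13, l=11: +13·0.0833333° lon, +11·0.0416667° lat → SW at lon -82.9167°, lat 52.4583°.
Cell spans 0.0833333° lon × 0.0416667° lat. NE corner is SW corner plus one full cell.
latitude 52.5000° N, longitude 82.8333° W.

52.5000° N, 82.8333° W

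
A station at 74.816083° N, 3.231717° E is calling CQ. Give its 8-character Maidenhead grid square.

JQ14ot75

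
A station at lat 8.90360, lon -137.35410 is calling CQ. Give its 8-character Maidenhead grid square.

Shift to the Maidenhead origin (180°W, 90°S): lon 42.64590, lat 98.90360.
Field: lon ⌊42.64590/20⌋ = 2 → C; lat ⌊98.90360/10⌋ = 9 → J.
Square: lon ⌊2.64590/2⌋ = 1; lat ⌊8.90360/1⌋ = 8.
Subsquare: lon ⌊0.64590/0.0833333⌋ = 7 → h; lat ⌊0.90360/0.0416667⌋ = 21 → v.
Extended square: lon ⌊0.06257/0.00833333⌋ = 7; lat ⌊0.02860/0.00416667⌋ = 6.

CJ18hv76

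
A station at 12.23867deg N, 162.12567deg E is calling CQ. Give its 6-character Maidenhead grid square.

RK12bf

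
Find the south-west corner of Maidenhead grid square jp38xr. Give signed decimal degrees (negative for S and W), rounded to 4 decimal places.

68.7083, 7.9167

Field J=9, P=15: +9·20° lon, +15·10° lat → SW at lon 0°, lat 60°.
Square 3, 8: +3·2° lon, +8·1° lat → SW at lon 6°, lat 68°.
Subsquare x=23, r=17: +23·0.0833333° lon, +17·0.0416667° lat → SW at lon 7.91667°, lat 68.7083°.
latitude 68.7083, longitude 7.9167.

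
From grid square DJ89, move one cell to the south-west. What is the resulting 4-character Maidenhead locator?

DJ78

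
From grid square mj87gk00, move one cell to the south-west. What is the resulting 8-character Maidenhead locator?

MJ87fj99

Longitude extended square 0; −1 → -1, wraps to 9, carry into subsquare.
Longitude subsquare g = 6; −1 → 5 = f.
Latitude extended square 0; −1 → -1, wraps to 9, carry into subsquare.
Latitude subsquare k = 10; −1 → 9 = j.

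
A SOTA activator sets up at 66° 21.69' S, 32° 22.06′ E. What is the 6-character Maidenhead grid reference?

KC63ep

Offset from 180°W / 90°S: lon 212.3677°, lat 23.6385°.
Field: 212.3677/20 → 10 → K, 23.6385/10 → 2 → C; chars KC.
Square: 12.3677/2 → 6, 3.6385/1 → 3; chars 63.
Subsquare: 0.3677/0.0833333 → 4 → e, 0.6385/0.0416667 → 15 → p; chars ep.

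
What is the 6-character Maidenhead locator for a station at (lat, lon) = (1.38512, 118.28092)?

Offset from 180°W / 90°S: lon 298.2809°, lat 91.3851°.
Field: 298.2809/20 → 14 → O, 91.3851/10 → 9 → J; chars OJ.
Square: 18.2809/2 → 9, 1.3851/1 → 1; chars 91.
Subsquare: 0.2809/0.0833333 → 3 → d, 0.3851/0.0416667 → 9 → j; chars dj.

OJ91dj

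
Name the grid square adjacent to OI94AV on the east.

OI94bv

Longitude subsquare a = 0; +1 → 1 = b.
The latitude characters are unchanged.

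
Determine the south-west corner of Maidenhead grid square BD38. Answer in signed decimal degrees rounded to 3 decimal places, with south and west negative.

Field B=1, D=3: +1·20° lon, +3·10° lat → SW at lon -160°, lat -60°.
Square 3, 8: +3·2° lon, +8·1° lat → SW at lon -154°, lat -52°.
latitude -52.000, longitude -154.000.

-52.000, -154.000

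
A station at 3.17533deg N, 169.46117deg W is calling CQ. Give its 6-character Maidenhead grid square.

Shift to the Maidenhead origin (180°W, 90°S): lon 10.5388, lat 93.1753.
Field (20°×10°, letters A–R): 10.5388/20 → 0 → A, 93.1753/10 → 9 → J; chars AJ.
Square (2°×1°, digits 0–9): 10.5388/2 → 5, 3.1753/1 → 3; chars 53.
Subsquare (5′×2.5′, letters a–x): 0.5388/0.0833333 → 6 → g, 0.1753/0.0416667 → 4 → e; chars ge.

AJ53ge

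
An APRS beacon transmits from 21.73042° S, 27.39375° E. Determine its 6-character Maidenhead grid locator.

Offset from 180°W / 90°S: lon 207.3938°, lat 68.2696°.
Field: lon ⌊207.3938/20⌋ = 10 → K; lat ⌊68.2696/10⌋ = 6 → G.
Square: lon ⌊7.3938/2⌋ = 3; lat ⌊8.2696/1⌋ = 8.
Subsquare: lon ⌊1.3938/0.0833333⌋ = 16 → q; lat ⌊0.2696/0.0416667⌋ = 6 → g.

KG38qg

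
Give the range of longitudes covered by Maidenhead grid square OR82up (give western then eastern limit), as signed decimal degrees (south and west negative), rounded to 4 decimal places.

117.6667, 117.7500

Field O=14, R=17: +14·20° lon, +17·10° lat → SW at lon 100°, lat 80°.
Square 8, 2: +8·2° lon, +2·1° lat → SW at lon 116°, lat 82°.
Subsquare u=20, p=15: +20·0.0833333° lon, +15·0.0416667° lat → SW at lon 117.667°, lat 82.625°.
Cell spans 0.0833333° lon × 0.0416667° lat.
west 117.6667, east 117.7500.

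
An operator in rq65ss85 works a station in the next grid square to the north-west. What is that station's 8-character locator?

Longitude extended square 8; −1 → 7.
Latitude extended square 5; +1 → 6.

RQ65ss76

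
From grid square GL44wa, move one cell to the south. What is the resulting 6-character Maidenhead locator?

Latitude subsquare a = 0; −1 → -1, wraps to 23 = x, carry into square.
Latitude square 4; −1 → 3.
The longitude characters are unchanged.

GL43wx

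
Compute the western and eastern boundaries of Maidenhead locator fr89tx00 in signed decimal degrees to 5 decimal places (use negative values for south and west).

-62.41667, -62.40833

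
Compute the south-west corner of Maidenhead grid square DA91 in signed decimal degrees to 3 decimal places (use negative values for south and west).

-89.000, -102.000

Field D=3, A=0: +3·20° lon, +0·10° lat → SW at lon -120°, lat -90°.
Square 9, 1: +9·2° lon, +1·1° lat → SW at lon -102°, lat -89°.
latitude -89.000, longitude -102.000.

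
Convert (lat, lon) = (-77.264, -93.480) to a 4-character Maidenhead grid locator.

EB32

Add 180° to longitude and 90° to latitude: 86.52, 12.74.
Field: lon ⌊86.52/20⌋ = 4 → E; lat ⌊12.74/10⌋ = 1 → B.
Square: lon ⌊6.52/2⌋ = 3; lat ⌊2.74/1⌋ = 2.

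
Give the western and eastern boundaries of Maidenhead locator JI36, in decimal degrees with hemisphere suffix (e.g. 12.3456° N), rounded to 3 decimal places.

Field J=9, I=8: +9·20° lon, +8·10° lat → SW at lon 0°, lat -10°.
Square 3, 6: +3·2° lon, +6·1° lat → SW at lon 6°, lat -4°.
Cell spans 2° lon × 1° lat.
west 6.000° E, east 8.000° E.

6.000° E, 8.000° E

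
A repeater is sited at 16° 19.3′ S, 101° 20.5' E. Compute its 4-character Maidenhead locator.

Offset from 180°W / 90°S: lon 281.34°, lat 73.68°.
Field: lon ⌊281.34/20⌋ = 14 → O; lat ⌊73.68/10⌋ = 7 → H.
Square: lon ⌊1.34/2⌋ = 0; lat ⌊3.68/1⌋ = 3.

OH03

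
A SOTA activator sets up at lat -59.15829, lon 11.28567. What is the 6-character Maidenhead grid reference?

JD50pu

Offset from 180°W / 90°S: lon 191.2857°, lat 30.8417°.
Field: lon ⌊191.2857/20⌋ = 9 → J; lat ⌊30.8417/10⌋ = 3 → D.
Square: lon ⌊11.2857/2⌋ = 5; lat ⌊0.8417/1⌋ = 0.
Subsquare: lon ⌊1.2857/0.0833333⌋ = 15 → p; lat ⌊0.8417/0.0416667⌋ = 20 → u.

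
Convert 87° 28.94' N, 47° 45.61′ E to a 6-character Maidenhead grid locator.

LR37vl

Offset from 180°W / 90°S: lon 227.7602°, lat 177.4823°.
Field: lon ⌊227.7602/20⌋ = 11 → L; lat ⌊177.4823/10⌋ = 17 → R.
Square: lon ⌊7.7602/2⌋ = 3; lat ⌊7.4823/1⌋ = 7.
Subsquare: lon ⌊1.7602/0.0833333⌋ = 21 → v; lat ⌊0.4823/0.0416667⌋ = 11 → l.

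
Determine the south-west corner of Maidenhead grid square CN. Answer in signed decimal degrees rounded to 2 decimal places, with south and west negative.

40.00, -140.00

Field C=2, N=13: +2·20° lon, +13·10° lat → SW at lon -140°, lat 40°.
latitude 40.00, longitude -140.00.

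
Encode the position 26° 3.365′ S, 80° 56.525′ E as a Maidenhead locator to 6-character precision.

NG03lw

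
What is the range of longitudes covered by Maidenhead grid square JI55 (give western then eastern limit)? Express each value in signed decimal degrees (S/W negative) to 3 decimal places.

10.000, 12.000

Field J=9, I=8: +9·20° lon, +8·10° lat → SW at lon 0°, lat -10°.
Square 5, 5: +5·2° lon, +5·1° lat → SW at lon 10°, lat -5°.
Cell spans 2° lon × 1° lat.
west 10.000, east 12.000.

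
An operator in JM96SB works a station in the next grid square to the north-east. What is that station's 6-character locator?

Longitude subsquare s = 18; +1 → 19 = t.
Latitude subsquare b = 1; +1 → 2 = c.

JM96tc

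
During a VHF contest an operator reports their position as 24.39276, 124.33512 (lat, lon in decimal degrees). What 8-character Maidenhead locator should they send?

PL24ej04

Offset from 180°W / 90°S: lon 304.33512°, lat 114.39276°.
Field: 304.33512/20 → 15 → P, 114.39276/10 → 11 → L; chars PL.
Square: 4.33512/2 → 2, 4.39276/1 → 4; chars 24.
Subsquare: 0.33512/0.0833333 → 4 → e, 0.39276/0.0416667 → 9 → j; chars ej.
Extended square: 0.00179/0.00833333 → 0, 0.01776/0.00416667 → 4; chars 04.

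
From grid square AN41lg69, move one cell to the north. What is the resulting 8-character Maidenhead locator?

AN41lh60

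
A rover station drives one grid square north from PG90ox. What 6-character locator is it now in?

PG91oa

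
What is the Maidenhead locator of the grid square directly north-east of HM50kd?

Longitude subsquare k = 10; +1 → 11 = l.
Latitude subsquare d = 3; +1 → 4 = e.

HM50le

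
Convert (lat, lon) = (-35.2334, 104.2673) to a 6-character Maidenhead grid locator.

OF24ds

Shift to the Maidenhead origin (180°W, 90°S): lon 284.2673, lat 54.7666.
Field: lon ⌊284.2673/20⌋ = 14 → O; lat ⌊54.7666/10⌋ = 5 → F.
Square: lon ⌊4.2673/2⌋ = 2; lat ⌊4.7666/1⌋ = 4.
Subsquare: lon ⌊0.2673/0.0833333⌋ = 3 → d; lat ⌊0.7666/0.0416667⌋ = 18 → s.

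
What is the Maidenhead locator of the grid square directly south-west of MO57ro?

MO57qn

Longitude subsquare r = 17; −1 → 16 = q.
Latitude subsquare o = 14; −1 → 13 = n.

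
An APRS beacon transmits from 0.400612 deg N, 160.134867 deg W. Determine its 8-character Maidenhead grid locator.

AJ90wj36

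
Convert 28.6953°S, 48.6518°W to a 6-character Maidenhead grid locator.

Shift to the Maidenhead origin (180°W, 90°S): lon 131.3482, lat 61.3047.
Field (20°×10°, letters A–R): lon ⌊131.3482/20⌋ = 6 → G; lat ⌊61.3047/10⌋ = 6 → G.
Square (2°×1°, digits 0–9): lon ⌊11.3482/2⌋ = 5; lat ⌊1.3047/1⌋ = 1.
Subsquare (5′×2.5′, letters a–x): lon ⌊1.3482/0.0833333⌋ = 16 → q; lat ⌊0.3047/0.0416667⌋ = 7 → h.

GG51qh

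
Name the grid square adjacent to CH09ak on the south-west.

BH99xj

Longitude subsquare a = 0; −1 → -1, wraps to 23 = x, carry into square.
Longitude square 0; −1 → -1, wraps to 9, carry into field.
Longitude field C = 2; −1 → 1 = B.
Latitude subsquare k = 10; −1 → 9 = j.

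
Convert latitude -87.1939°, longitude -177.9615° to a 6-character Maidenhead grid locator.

AA12at

Offset from 180°W / 90°S: lon 2.0385°, lat 2.8061°.
Field: 2.0385/20 → 0 → A, 2.8061/10 → 0 → A; chars AA.
Square: 2.0385/2 → 1, 2.8061/1 → 2; chars 12.
Subsquare: 0.0385/0.0833333 → 0 → a, 0.8061/0.0416667 → 19 → t; chars at.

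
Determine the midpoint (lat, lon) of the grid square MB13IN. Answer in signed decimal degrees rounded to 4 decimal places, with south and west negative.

-76.4375, 62.7083

Field M=12, B=1: +12·20° lon, +1·10° lat → SW at lon 60°, lat -80°.
Square 1, 3: +1·2° lon, +3·1° lat → SW at lon 62°, lat -77°.
Subsquare i=8, n=13: +8·0.0833333° lon, +13·0.0416667° lat → SW at lon 62.6667°, lat -76.4583°.
Cell spans 0.0833333° lon × 0.0416667° lat. Centre is SW corner plus half of each.
latitude -76.4375, longitude 62.7083.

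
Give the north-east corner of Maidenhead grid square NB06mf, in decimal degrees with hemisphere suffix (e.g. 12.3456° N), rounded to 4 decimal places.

73.7500° S, 81.0833° E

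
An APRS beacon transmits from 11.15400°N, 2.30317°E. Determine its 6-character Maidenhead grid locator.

JK11dd

Add 180° to longitude and 90° to latitude: 182.3032, 101.1540.
Field: 182.3032/20 → 9 → J, 101.1540/10 → 10 → K; chars JK.
Square: 2.3032/2 → 1, 1.1540/1 → 1; chars 11.
Subsquare: 0.3032/0.0833333 → 3 → d, 0.1540/0.0416667 → 3 → d; chars dd.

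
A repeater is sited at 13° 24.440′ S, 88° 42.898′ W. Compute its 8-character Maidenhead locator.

EH56po42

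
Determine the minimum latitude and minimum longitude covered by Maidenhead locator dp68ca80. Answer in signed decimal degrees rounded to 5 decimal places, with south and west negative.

Field D=3, P=15: +3·20° lon, +15·10° lat → SW at lon -120°, lat 60°.
Square 6, 8: +6·2° lon, +8·1° lat → SW at lon -108°, lat 68°.
Subsquare c=2, a=0: +2·0.0833333° lon, +0·0.0416667° lat → SW at lon -107.833°, lat 68°.
Extended square 8, 0: +8·0.00833333° lon, +0·0.00416667° lat → SW at lon -107.767°, lat 68°.
latitude 68.00000, longitude -107.76667.

68.00000, -107.76667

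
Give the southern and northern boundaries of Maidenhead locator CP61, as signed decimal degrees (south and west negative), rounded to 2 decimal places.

61.00, 62.00

Field C=2, P=15: +2·20° lon, +15·10° lat → SW at lon -140°, lat 60°.
Square 6, 1: +6·2° lon, +1·1° lat → SW at lon -128°, lat 61°.
Cell spans 2° lon × 1° lat.
south 61.00, north 62.00.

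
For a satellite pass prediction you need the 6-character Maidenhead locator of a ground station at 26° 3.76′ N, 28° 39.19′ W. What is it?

HL56qb

Add 180° to longitude and 90° to latitude: 151.3468, 116.0627.
Field (20°×10°, letters A–R): lon ⌊151.3468/20⌋ = 7 → H; lat ⌊116.0627/10⌋ = 11 → L.
Square (2°×1°, digits 0–9): lon ⌊11.3468/2⌋ = 5; lat ⌊6.0627/1⌋ = 6.
Subsquare (5′×2.5′, letters a–x): lon ⌊1.3468/0.0833333⌋ = 16 → q; lat ⌊0.0627/0.0416667⌋ = 1 → b.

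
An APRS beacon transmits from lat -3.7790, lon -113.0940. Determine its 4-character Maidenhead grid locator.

DI36

Offset from 180°W / 90°S: lon 66.91°, lat 86.22°.
Field (20°×10°, letters A–R): lon ⌊66.91/20⌋ = 3 → D; lat ⌊86.22/10⌋ = 8 → I.
Square (2°×1°, digits 0–9): lon ⌊6.91/2⌋ = 3; lat ⌊6.22/1⌋ = 6.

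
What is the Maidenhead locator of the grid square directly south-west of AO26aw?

AO16xv

Longitude subsquare a = 0; −1 → -1, wraps to 23 = x, carry into square.
Longitude square 2; −1 → 1.
Latitude subsquare w = 22; −1 → 21 = v.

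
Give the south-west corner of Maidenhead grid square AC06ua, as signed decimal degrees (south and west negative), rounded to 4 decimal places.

Field A=0, C=2: +0·20° lon, +2·10° lat → SW at lon -180°, lat -70°.
Square 0, 6: +0·2° lon, +6·1° lat → SW at lon -180°, lat -64°.
Subsquare u=20, a=0: +20·0.0833333° lon, +0·0.0416667° lat → SW at lon -178.333°, lat -64°.
latitude -64.0000, longitude -178.3333.

-64.0000, -178.3333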